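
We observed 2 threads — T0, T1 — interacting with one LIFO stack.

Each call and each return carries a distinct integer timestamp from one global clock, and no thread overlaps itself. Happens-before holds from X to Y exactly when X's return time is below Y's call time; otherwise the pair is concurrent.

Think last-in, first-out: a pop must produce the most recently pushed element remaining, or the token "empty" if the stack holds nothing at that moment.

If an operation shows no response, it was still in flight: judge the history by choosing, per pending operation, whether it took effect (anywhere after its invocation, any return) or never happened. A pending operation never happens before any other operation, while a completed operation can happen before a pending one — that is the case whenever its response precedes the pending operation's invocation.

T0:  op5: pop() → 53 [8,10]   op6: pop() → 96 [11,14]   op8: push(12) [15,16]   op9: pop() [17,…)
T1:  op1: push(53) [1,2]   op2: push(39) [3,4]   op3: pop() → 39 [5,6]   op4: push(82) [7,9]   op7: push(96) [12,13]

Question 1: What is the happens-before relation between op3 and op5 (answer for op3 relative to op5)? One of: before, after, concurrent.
Answer: before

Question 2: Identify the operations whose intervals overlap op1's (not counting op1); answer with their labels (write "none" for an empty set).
Answer: none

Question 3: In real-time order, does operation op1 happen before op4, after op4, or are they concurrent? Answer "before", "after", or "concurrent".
Answer: before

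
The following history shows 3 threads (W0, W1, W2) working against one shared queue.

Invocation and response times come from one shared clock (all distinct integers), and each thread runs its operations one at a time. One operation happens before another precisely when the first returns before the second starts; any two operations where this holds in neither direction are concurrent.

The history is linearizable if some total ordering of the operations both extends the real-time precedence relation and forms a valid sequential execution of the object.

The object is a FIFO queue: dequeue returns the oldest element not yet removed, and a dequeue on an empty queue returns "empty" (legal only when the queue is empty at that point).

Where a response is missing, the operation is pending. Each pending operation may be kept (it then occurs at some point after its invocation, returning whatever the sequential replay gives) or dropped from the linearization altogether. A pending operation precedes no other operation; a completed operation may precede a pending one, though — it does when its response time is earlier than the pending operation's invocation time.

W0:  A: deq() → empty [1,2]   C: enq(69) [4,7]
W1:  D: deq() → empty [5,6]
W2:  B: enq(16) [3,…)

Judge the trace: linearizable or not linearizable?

witness order: A, D, B, C
1. A deq() → empty, leaving queue <>
2. D deq() → empty, leaving queue <>
3. B enq(16) (pending, included), leaving queue <16>
4. C enq(69), leaving queue <16,69>

linearizable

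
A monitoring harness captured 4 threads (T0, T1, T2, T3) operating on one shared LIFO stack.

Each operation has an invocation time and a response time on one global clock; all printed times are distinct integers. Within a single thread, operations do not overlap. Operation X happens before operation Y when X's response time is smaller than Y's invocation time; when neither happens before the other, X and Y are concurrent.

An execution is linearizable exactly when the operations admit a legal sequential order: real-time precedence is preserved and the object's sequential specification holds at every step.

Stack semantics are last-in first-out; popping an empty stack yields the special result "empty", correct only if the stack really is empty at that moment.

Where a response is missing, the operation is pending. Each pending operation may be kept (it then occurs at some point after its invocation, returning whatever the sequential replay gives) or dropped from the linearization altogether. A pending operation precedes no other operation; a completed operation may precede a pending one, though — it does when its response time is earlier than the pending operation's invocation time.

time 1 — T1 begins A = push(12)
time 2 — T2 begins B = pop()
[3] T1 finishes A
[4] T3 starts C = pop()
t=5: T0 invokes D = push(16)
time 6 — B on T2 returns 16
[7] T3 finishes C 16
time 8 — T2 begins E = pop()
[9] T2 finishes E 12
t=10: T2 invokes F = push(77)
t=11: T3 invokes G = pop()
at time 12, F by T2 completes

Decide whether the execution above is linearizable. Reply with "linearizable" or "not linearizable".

not linearizable

events 1..6 are fine; event 7 — the response of C at time 7 — makes the prefix non-linearizable
all 3 real-time-respecting orders fail — 3 completed LIFO stack operations, no legal replay
no escape via the 1 pending operation (D): every completion choice fails
e.g. A, B, C (pending dropped): illegal at step 2, since B pop() → 16 cannot apply there
e.g. A, C, B (pending dropped): illegal at step 2, since C pop() → 16 cannot apply there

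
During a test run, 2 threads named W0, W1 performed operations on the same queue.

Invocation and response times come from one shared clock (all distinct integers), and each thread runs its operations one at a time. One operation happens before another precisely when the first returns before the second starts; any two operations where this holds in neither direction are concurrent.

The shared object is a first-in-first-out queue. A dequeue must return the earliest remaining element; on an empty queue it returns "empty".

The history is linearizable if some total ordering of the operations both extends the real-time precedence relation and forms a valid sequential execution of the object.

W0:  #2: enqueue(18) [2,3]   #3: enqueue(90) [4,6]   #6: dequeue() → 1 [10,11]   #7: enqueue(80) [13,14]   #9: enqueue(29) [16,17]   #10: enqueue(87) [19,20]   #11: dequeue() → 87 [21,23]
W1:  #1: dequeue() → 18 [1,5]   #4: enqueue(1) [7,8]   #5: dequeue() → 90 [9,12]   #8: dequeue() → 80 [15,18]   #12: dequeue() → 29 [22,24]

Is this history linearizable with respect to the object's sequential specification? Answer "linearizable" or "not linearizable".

linearizable

a witness: #2, #1, #3, #4, #5, #6, #7, #8, #9, #10, #12, #11
step 1: #2 enqueue(18) — queue <18>
step 2: #1 dequeue() → 18 — queue <>
step 3: #3 enqueue(90) — queue <90>
step 4: #4 enqueue(1) — queue <90,1>
step 5: #5 dequeue() → 90 — queue <1>
step 6: #6 dequeue() → 1 — queue <>
step 7: #7 enqueue(80) — queue <80>
step 8: #8 dequeue() → 80 — queue <>
step 9: #9 enqueue(29) — queue <29>
step 10: #10 enqueue(87) — queue <29,87>
step 11: #12 dequeue() → 29 — queue <87>
step 12: #11 dequeue() → 87 — queue <>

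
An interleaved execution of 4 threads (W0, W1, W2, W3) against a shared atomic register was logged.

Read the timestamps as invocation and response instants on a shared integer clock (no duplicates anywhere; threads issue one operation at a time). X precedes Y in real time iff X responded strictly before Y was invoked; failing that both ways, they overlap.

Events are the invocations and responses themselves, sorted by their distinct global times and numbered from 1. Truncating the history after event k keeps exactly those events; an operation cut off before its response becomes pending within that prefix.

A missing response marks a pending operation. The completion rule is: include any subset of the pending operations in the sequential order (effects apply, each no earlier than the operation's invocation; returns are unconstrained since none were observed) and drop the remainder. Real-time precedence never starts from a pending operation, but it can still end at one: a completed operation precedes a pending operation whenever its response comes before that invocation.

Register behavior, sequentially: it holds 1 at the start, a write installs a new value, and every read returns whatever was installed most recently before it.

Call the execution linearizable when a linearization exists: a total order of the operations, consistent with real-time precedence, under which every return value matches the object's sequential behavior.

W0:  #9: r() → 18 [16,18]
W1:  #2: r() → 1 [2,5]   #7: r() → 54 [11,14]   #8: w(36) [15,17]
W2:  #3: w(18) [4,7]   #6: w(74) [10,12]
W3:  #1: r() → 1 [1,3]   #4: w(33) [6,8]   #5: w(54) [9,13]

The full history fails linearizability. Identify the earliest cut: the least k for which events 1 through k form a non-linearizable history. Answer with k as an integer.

18

events 1..17 are linearizable; a witness order is #1, #2, #3, #4, #5, #7, #6, #8:
after step 1 (#1 r() → 1): value 1
after step 2 (#2 r() → 1): value 1
after step 3 (#3 w(18)): value 18
after step 4 (#4 w(33)): value 33
after step 5 (#5 w(54)): value 54
after step 6 (#7 r() → 54): value 54
after step 7 (#6 w(74)): value 74
after step 8 (#8 w(36)): value 36
with event 18 included (#9 responding at time 18), all real-time-consistent orders fail
sample order #1, #2, #3, #4, #5, #6, #7, #8, #9 stalls at step 7 — #7 r() → 54 has no legal effect
sample order #1, #2, #3, #4, #5, #6, #7, #9, #8 stalls at step 7 — #7 r() → 54 has no legal effect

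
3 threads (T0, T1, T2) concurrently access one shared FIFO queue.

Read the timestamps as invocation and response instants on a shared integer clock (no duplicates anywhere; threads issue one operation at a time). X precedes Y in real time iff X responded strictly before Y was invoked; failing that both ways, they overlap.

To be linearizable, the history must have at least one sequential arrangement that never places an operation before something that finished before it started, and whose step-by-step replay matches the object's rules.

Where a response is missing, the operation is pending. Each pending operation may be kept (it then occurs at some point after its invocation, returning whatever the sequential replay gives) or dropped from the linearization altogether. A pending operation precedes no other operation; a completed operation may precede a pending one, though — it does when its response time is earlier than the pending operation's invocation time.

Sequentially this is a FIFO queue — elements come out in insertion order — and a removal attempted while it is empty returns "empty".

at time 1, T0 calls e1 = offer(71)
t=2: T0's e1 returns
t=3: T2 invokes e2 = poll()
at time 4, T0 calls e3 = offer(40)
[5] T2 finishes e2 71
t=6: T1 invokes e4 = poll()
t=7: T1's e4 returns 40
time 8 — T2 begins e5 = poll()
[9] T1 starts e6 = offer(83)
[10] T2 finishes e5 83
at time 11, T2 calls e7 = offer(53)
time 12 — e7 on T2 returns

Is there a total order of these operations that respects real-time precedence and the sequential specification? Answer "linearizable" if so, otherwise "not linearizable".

linearizable

one valid linearization: e1, e2, e3, e4, e6, e5, e7
after step 1 (e1 offer(71)): queue <71>
after step 2 (e2 poll() → 71): queue <>
after step 3 (e3 offer(40) (pending, included)): queue <40>
after step 4 (e4 poll() → 40): queue <>
after step 5 (e6 offer(83) (pending, included)): queue <83>
after step 6 (e5 poll() → 83): queue <>
after step 7 (e7 offer(53)): queue <53>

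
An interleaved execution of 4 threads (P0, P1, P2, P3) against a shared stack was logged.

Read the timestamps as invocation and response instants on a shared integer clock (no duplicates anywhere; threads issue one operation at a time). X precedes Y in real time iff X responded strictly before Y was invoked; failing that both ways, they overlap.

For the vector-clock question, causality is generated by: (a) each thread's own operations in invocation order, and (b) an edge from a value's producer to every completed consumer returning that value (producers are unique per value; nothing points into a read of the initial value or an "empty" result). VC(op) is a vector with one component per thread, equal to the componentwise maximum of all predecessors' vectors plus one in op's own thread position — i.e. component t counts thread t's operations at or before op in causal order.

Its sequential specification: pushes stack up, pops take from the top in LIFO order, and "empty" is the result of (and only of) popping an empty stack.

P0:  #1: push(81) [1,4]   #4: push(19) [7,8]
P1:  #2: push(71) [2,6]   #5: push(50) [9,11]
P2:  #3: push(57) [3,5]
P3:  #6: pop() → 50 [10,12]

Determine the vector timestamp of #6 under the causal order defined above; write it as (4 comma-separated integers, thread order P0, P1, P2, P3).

VC(#3, invoked at 3): no causal predecessors; +1 on P2 → (0, 0, 1, 0)
VC(#2, invoked at 2): no causal predecessors; +1 on P1 → (0, 1, 0, 0)
VC(#1, invoked at 1): no causal predecessors; +1 on P0 → (1, 0, 0, 0)
#5, invoked 9, takes VC(#2)=(0, 1, 0, 0) under max, adds 1 for P1 → (0, 2, 0, 0)
#4, invoked 7, takes VC(#1)=(1, 0, 0, 0) under max, adds 1 for P0 → (2, 0, 0, 0)
#6, invoked 10, takes VC(#5)=(0, 2, 0, 0) under max, adds 1 for P3 → (0, 2, 0, 1)
target: VC(#6) = (0, 2, 0, 1)

(0, 2, 0, 1)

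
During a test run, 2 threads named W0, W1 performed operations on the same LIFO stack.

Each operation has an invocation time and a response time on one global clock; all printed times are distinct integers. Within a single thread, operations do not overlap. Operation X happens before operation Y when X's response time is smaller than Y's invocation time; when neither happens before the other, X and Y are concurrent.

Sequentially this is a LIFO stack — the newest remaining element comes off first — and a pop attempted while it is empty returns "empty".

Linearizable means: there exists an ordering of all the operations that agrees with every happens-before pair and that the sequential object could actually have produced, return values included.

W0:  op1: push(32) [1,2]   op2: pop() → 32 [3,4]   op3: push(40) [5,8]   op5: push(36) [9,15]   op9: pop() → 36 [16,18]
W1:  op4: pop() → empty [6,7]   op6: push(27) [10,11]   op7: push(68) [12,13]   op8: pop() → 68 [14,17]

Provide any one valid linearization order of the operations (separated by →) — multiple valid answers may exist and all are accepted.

step 1: op1 push(32) — stack <32>
step 2: op2 pop() → 32 — stack <>
step 3: op4 pop() → empty — stack <>
step 4: op3 push(40) — stack <40>
step 5: op6 push(27) — stack <40,27>
step 6: op5 push(36) — stack <40,27,36>
step 7: op7 push(68) — stack <40,27,36,68>
step 8: op8 pop() → 68 — stack <40,27,36>
step 9: op9 pop() → 36 — stack <40,27>

op1 → op2 → op4 → op3 → op6 → op5 → op7 → op8 → op9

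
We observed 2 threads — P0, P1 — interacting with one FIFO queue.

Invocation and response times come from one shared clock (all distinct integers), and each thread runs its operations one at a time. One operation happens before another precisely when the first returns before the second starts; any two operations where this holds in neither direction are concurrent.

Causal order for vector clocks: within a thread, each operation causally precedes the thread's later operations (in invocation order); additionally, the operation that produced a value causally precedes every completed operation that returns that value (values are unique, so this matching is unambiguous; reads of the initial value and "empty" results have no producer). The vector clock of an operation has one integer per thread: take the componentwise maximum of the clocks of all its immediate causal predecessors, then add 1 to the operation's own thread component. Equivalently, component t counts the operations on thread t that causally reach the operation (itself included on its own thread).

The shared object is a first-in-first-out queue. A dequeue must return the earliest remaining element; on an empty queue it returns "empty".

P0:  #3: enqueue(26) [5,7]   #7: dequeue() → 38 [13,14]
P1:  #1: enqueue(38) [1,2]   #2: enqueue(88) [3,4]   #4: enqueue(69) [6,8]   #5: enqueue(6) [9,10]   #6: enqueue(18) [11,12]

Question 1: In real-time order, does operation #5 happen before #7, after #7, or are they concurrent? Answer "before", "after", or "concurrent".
Answer: before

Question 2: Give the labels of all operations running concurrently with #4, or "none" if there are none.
Answer: #3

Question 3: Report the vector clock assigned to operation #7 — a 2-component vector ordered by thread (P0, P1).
Answer: (2, 1)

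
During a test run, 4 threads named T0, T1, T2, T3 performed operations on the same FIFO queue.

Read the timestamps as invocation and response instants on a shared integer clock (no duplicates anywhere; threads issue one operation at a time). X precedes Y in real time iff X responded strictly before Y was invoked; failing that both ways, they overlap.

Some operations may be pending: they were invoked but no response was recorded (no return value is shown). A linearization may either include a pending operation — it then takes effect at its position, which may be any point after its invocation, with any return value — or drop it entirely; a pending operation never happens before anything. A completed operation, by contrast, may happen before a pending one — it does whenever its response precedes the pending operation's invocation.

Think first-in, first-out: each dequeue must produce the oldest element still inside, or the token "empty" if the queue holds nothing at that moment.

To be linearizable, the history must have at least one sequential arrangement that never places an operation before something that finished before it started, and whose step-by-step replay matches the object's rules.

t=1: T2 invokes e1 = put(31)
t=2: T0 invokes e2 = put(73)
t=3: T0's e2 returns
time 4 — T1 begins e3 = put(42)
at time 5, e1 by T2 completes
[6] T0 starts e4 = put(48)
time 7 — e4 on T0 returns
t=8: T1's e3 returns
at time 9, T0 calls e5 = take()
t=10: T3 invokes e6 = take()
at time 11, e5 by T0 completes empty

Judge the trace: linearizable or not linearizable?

not linearizable

events 1..10 are fine; event 11 — the response of e5 at time 11 — makes the prefix non-linearizable
real-time-consistent orders of the 5 completed operations: 5 — all fail the FIFO queue replay
including or dropping the 1 pending operation (e6) in any combination fails
one such order, e1, e2, e3, e4, e5 (pending dropped), breaks at step 5 where e5 take() → empty is illegal
one such order, e1, e2, e4, e3, e5 (pending dropped), breaks at step 5 where e5 take() → empty is illegal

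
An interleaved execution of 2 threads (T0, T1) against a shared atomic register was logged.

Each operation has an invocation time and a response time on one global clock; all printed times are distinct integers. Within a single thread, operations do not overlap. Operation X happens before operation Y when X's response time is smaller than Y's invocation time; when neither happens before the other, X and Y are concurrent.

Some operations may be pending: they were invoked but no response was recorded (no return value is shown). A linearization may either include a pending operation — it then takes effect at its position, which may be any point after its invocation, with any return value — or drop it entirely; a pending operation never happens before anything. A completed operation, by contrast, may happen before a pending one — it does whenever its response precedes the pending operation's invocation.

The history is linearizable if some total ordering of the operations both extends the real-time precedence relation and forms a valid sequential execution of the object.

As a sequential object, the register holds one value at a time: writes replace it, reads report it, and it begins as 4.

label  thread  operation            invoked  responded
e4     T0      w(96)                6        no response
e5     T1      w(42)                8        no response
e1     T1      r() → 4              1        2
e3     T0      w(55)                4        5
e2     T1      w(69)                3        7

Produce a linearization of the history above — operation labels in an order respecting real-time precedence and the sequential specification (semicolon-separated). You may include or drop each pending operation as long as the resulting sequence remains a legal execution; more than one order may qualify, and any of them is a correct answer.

step 1: e1 r() → 4 — value 4
step 2: e2 w(69) — value 69
step 3: e3 w(55) — value 55

e1; e2; e3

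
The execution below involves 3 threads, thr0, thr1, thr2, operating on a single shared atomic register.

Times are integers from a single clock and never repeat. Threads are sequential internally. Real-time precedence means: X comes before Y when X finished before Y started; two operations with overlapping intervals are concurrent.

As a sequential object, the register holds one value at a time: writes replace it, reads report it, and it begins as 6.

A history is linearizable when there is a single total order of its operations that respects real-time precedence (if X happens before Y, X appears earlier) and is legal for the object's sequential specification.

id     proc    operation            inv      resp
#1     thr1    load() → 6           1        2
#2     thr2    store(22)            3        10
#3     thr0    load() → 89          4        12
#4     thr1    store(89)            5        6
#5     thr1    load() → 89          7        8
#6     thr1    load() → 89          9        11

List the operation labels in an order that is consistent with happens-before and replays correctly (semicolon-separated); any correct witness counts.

#1; #2; #4; #3; #5; #6

after step 1 (#1 load() → 6): value 6
after step 2 (#2 store(22)): value 22
after step 3 (#4 store(89)): value 89
after step 4 (#3 load() → 89): value 89
after step 5 (#5 load() → 89): value 89
after step 6 (#6 load() → 89): value 89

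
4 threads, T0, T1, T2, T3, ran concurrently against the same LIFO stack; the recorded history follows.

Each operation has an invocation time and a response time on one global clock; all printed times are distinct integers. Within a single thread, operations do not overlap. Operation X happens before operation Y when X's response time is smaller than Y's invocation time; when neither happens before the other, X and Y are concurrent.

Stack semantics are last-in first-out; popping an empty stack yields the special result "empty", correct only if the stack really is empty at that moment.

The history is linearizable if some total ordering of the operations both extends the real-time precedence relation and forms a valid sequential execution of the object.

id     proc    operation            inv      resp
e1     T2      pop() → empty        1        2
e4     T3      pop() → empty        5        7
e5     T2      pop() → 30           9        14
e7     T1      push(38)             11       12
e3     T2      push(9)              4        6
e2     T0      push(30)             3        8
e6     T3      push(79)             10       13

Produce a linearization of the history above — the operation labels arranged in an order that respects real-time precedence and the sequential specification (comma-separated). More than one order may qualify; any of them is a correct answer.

step 1: e1 pop() → empty — stack <>
step 2: e4 pop() → empty — stack <>
step 3: e3 push(9) — stack <9>
step 4: e2 push(30) — stack <9,30>
step 5: e5 pop() → 30 — stack <9>
step 6: e6 push(79) — stack <9,79>
step 7: e7 push(38) — stack <9,79,38>

e1, e4, e3, e2, e5, e6, e7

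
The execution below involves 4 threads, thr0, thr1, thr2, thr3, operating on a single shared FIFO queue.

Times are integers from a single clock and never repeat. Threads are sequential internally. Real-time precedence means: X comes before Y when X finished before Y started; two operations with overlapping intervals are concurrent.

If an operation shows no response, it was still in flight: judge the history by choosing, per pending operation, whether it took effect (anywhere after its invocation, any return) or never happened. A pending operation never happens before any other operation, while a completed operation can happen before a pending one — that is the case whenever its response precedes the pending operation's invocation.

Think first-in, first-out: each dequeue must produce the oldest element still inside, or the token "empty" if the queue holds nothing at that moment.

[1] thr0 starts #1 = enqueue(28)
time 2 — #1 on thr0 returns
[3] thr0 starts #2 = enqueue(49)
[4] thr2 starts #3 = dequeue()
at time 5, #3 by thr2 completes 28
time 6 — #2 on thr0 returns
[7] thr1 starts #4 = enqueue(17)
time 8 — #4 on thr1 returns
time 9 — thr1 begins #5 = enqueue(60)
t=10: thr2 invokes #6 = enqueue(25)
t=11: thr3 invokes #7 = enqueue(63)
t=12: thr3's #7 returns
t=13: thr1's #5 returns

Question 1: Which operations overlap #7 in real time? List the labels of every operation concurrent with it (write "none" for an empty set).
#7 spans [11,12]; an op avoiding the whole window 11..12 is ordered, any other is concurrent
#1 [1,2]: before
#2 [3,6]: before
#3 [4,5]: before
#4 [7,8]: before
#5 [9,13]: concurrent
#6 [10,…): concurrent

#5, #6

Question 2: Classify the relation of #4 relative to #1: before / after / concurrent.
#4 spans [7,8], #1 spans [1,2]
resp(#1)=2 < inv(#4)=7

after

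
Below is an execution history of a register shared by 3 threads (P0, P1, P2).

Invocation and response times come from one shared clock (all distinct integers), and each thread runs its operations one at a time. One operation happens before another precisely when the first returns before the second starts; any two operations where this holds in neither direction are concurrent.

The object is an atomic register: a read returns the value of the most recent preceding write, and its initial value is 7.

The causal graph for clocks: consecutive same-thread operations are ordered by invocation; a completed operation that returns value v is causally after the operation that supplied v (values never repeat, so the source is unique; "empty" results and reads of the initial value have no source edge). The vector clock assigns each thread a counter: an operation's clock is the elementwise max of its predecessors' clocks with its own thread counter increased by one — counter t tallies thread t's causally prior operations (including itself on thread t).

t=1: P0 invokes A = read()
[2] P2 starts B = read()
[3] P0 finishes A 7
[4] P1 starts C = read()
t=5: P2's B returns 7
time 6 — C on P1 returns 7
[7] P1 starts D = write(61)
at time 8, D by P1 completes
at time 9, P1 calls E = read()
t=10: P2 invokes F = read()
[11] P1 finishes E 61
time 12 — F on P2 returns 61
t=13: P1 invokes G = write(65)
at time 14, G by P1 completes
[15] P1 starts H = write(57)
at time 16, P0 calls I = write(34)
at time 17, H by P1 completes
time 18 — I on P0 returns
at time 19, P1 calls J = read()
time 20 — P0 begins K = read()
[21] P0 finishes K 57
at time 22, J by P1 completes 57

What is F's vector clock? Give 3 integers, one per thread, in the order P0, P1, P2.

(0, 2, 2)

B, invoked 2, has no incoming edges; only P2's bump applies → (0, 0, 1)
C, invoked 4, has no incoming edges; only P1's bump applies → (0, 1, 0)
A, invoked 1, has no incoming edges; only P0's bump applies → (1, 0, 0)
VC(D, invoked at 7): max of VC(C)=(0, 1, 0), then +1 on thread P1 → (0, 2, 0)
VC(I, invoked at 16): max of VC(A)=(1, 0, 0), then +1 on thread P0 → (2, 0, 0)
VC(E, invoked at 9): max of VC(D)=(0, 2, 0), then +1 on thread P1 → (0, 3, 0)
VC(F, invoked at 10): max of VC(B)=(0, 0, 1), VC(D)=(0, 2, 0), then +1 on thread P2 → (0, 2, 2)
VC(G, invoked at 13): max of VC(E)=(0, 3, 0), then +1 on thread P1 → (0, 4, 0)
VC(H, invoked at 15): max of VC(G)=(0, 4, 0), then +1 on thread P1 → (0, 5, 0)
VC(J, invoked at 19): max of VC(H)=(0, 5, 0), then +1 on thread P1 → (0, 6, 0)
VC(K, invoked at 20): max of VC(H)=(0, 5, 0), VC(I)=(2, 0, 0), then +1 on thread P0 → (3, 5, 0)
target: VC(F) = (0, 2, 2)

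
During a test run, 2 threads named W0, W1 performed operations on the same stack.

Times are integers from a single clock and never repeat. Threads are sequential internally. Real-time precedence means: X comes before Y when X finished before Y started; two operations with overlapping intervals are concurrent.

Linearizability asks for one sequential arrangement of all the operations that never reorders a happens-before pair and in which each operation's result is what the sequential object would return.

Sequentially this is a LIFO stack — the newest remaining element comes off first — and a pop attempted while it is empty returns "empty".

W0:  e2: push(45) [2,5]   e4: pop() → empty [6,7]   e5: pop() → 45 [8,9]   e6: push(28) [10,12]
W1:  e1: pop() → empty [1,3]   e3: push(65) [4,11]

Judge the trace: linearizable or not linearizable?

not linearizable

already the first 7 events (up to e4's response at time 7) admit no linearization; the first 6 still do
the 3 completed operations admit 2 real-time orders; each fails the stack replay
every completion of the 1 pending operation (e3) was checked; none linearizes
one such order, e1, e2, e4 (pending dropped), breaks at step 3 where e4 pop() → empty is illegal
one such order, e2, e1, e4 (pending dropped), breaks at step 2 where e1 pop() → empty is illegal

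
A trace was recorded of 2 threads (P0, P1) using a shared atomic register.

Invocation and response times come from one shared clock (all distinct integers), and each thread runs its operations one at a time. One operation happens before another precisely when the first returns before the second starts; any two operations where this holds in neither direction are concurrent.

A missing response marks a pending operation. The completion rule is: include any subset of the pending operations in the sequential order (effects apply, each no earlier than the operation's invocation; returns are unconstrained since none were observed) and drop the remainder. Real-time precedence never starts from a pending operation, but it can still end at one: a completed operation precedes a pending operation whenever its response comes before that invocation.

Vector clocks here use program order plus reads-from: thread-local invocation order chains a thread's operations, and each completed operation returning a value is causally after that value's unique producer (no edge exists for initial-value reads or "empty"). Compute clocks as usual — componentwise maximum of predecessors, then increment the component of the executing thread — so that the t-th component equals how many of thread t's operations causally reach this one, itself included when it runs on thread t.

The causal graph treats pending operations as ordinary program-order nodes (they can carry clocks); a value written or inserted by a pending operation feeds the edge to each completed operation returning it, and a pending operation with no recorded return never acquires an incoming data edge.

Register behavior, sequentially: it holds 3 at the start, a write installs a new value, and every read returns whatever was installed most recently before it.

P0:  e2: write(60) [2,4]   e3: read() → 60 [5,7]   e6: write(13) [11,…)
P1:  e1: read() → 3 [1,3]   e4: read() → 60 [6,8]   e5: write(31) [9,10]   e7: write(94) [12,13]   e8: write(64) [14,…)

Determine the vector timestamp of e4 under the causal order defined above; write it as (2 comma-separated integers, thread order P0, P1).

(1, 2)

VC(e1, invoked at 1): no causal predecessors; +1 on P1 → (0, 1)
VC(e2, invoked at 2): no causal predecessors; +1 on P0 → (1, 0)
e3 (invocation 5): componentwise max over VC(e2)=(1, 0), +1 at P0, giving (2, 0)
e4 (invocation 6): componentwise max over VC(e1)=(0, 1), VC(e2)=(1, 0), +1 at P1, giving (1, 2)
e6 (invocation 11): componentwise max over VC(e3)=(2, 0), +1 at P0, giving (3, 0)
e5 (invocation 9): componentwise max over VC(e4)=(1, 2), +1 at P1, giving (1, 3)
e7 (invocation 12): componentwise max over VC(e5)=(1, 3), +1 at P1, giving (1, 4)
e8 (invocation 14): componentwise max over VC(e7)=(1, 4), +1 at P1, giving (1, 5)
target: VC(e4) = (1, 2)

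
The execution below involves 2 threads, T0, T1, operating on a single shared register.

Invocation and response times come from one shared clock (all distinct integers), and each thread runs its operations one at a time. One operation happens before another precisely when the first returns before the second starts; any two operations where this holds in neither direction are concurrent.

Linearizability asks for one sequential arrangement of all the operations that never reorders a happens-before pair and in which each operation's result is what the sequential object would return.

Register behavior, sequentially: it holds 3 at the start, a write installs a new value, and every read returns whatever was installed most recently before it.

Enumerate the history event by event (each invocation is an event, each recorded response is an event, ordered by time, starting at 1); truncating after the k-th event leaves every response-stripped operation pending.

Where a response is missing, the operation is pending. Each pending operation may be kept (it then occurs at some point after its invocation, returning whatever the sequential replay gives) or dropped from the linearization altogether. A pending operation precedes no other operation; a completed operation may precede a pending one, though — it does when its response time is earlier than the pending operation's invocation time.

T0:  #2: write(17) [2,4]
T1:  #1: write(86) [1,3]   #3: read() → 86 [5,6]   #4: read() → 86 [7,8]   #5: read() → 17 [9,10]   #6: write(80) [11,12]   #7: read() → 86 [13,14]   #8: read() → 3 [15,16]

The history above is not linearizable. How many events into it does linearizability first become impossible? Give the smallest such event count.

a valid linearization of events 1..9 exists, for instance #2, #1, #3, #4:
after step 1 (#2 write(17)): value 17
after step 2 (#1 write(86)): value 86
after step 3 (#3 read() → 86): value 86
after step 4 (#4 read() → 86): value 86
at event 10 (#5's time-10 response) nothing linearizes any more
one such order, #1, #2, #3, #4, #5, breaks at step 3 where #3 read() → 86 is illegal
one such order, #2, #1, #3, #4, #5, breaks at step 5 where #5 read() → 17 is illegal

10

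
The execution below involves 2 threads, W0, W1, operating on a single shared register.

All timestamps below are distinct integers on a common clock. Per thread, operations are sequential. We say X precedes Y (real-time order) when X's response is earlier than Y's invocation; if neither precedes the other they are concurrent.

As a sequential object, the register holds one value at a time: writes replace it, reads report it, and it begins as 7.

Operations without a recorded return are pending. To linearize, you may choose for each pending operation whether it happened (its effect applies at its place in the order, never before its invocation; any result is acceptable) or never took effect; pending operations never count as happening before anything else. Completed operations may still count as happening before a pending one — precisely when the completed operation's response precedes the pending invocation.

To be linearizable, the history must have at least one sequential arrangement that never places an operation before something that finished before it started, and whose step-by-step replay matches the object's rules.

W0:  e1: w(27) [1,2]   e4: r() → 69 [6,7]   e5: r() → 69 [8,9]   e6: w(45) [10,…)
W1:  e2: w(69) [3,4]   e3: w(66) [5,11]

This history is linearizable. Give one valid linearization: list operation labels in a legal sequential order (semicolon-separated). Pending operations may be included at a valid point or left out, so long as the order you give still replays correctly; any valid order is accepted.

step 1: e1 w(27) — value 27
step 2: e2 w(69) — value 69
step 3: e4 r() → 69 — value 69
step 4: e5 r() → 69 — value 69
step 5: e3 w(66) — value 66

e1; e2; e4; e5; e3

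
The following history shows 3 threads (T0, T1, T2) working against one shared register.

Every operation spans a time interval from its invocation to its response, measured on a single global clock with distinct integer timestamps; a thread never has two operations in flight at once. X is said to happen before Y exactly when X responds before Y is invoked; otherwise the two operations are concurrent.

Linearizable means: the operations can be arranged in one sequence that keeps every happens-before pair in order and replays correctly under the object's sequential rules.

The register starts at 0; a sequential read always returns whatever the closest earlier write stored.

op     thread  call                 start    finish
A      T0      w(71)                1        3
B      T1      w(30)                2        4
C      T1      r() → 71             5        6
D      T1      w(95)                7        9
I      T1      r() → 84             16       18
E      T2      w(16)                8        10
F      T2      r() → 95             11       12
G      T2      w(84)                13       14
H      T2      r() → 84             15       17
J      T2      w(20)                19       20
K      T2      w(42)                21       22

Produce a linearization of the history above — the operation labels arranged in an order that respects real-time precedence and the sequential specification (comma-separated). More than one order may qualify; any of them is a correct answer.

B, A, C, E, D, F, G, H, I, J, K

step 1: B w(30) — value 30
step 2: A w(71) — value 71
step 3: C r() → 71 — value 71
step 4: E w(16) — value 16
step 5: D w(95) — value 95
step 6: F r() → 95 — value 95
step 7: G w(84) — value 84
step 8: H r() → 84 — value 84
step 9: I r() → 84 — value 84
step 10: J w(20) — value 20
step 11: K w(42) — value 42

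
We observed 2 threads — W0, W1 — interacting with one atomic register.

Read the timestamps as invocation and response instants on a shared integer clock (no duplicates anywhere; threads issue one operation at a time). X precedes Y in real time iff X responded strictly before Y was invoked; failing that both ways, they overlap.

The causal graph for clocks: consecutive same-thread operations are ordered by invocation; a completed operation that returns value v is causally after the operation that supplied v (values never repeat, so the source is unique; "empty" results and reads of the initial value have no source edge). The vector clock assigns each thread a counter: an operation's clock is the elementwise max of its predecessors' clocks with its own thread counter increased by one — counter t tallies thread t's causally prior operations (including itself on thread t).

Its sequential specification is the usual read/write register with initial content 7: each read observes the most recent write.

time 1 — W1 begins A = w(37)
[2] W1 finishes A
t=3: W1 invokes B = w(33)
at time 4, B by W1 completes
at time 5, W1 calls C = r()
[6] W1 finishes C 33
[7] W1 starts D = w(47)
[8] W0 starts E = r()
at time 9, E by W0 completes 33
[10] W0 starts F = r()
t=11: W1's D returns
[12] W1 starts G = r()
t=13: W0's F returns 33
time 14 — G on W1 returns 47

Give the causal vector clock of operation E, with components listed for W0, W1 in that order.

VC(A, invoked at 1): no causal predecessors; +1 on W1 → (0, 1)
B (invocation 3): componentwise max over VC(A)=(0, 1), +1 at W1, giving (0, 2)
C (invocation 5): componentwise max over VC(B)=(0, 2), +1 at W1, giving (0, 3)
E (invocation 8): componentwise max over VC(B)=(0, 2), +1 at W0, giving (1, 2)
D (invocation 7): componentwise max over VC(C)=(0, 3), +1 at W1, giving (0, 4)
F (invocation 10): componentwise max over VC(B)=(0, 2), VC(E)=(1, 2), +1 at W0, giving (2, 2)
G (invocation 12): componentwise max over VC(D)=(0, 4), +1 at W1, giving (0, 5)
target: VC(E) = (1, 2)

(1, 2)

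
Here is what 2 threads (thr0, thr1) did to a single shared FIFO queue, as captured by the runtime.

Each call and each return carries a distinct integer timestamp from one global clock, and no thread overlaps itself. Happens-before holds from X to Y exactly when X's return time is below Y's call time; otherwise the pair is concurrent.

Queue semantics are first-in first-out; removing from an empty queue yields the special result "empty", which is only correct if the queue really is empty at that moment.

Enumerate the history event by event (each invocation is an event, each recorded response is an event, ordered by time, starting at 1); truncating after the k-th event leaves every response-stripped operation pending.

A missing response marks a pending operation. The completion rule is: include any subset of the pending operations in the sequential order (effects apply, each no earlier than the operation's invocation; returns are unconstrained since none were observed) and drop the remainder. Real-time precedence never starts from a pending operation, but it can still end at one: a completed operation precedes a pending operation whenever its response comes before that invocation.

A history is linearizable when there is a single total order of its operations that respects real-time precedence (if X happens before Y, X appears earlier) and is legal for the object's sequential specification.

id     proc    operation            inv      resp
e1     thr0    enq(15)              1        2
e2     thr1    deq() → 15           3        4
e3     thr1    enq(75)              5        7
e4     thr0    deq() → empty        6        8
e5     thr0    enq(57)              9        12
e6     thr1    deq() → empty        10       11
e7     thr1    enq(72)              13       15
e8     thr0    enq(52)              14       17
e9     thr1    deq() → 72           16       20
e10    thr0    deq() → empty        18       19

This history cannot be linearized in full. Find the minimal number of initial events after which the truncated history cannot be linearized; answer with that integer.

11

a valid linearization of events 1..10 exists, for instance e1, e2, e4, e3:
1. e1 enq(15), leaving queue <15>
2. e2 deq() → 15, leaving queue <>
3. e4 deq() → empty, leaving queue <>
4. e3 enq(75), leaving queue <75>
event 11 — e6's response, time 11 — after it, nothing linearizes
include/drop combinations of the 1 pending operation (e5) were all tried; none helps
one such order, e1, e2, e3, e4, e6 (pending dropped), breaks at step 4 where e4 deq() → empty is illegal
one such order, e1, e2, e4, e3, e6 (pending dropped), breaks at step 5 where e6 deq() → empty is illegal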